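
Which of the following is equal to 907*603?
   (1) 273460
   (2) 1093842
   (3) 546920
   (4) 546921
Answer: 4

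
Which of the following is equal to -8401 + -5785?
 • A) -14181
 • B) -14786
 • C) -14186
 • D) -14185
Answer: C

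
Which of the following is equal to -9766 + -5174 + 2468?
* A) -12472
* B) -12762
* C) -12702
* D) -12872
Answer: A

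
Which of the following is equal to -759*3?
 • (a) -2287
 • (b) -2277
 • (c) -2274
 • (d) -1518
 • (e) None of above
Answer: b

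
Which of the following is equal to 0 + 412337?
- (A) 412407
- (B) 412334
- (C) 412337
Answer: C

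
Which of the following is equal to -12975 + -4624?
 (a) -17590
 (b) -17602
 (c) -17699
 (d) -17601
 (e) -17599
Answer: e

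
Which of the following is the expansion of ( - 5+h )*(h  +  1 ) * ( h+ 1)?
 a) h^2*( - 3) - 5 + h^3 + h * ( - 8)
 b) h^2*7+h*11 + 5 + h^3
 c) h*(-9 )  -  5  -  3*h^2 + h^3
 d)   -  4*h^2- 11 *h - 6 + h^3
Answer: c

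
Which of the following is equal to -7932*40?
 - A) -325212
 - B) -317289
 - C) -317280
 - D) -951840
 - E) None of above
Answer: C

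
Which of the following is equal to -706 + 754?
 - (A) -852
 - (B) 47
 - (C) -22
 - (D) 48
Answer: D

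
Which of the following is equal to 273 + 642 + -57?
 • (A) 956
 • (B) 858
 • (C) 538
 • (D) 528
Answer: B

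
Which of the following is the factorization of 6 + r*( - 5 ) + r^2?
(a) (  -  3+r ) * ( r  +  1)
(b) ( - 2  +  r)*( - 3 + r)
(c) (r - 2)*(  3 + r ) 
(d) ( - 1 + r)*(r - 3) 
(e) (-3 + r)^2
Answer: b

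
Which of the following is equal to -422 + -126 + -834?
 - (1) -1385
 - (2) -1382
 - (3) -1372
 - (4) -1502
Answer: 2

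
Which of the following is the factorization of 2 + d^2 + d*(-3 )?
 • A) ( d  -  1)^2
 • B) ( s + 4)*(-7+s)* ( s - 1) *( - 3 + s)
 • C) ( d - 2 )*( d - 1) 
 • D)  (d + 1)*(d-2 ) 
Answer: C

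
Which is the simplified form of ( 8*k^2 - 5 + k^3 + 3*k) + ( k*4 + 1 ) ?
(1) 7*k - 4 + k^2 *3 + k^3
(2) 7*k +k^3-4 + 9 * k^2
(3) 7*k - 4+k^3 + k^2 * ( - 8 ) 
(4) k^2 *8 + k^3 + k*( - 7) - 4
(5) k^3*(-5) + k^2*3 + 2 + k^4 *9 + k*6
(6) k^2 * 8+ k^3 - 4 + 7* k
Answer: 6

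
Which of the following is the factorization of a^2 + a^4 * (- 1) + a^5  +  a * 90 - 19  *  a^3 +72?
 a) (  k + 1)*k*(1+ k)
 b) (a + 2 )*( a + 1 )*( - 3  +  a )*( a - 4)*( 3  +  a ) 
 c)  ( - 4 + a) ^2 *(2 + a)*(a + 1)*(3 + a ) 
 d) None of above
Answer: b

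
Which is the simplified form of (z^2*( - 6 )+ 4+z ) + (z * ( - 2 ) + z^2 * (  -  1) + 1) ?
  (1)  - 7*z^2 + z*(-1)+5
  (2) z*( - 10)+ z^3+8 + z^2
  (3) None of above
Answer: 1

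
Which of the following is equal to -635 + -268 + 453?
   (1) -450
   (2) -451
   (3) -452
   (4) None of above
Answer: 1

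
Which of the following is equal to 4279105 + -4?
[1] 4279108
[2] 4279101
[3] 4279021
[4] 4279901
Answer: 2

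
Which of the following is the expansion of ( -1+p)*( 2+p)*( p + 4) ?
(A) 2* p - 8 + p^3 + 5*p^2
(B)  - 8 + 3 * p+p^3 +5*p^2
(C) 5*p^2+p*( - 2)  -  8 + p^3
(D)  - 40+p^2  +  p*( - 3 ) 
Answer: A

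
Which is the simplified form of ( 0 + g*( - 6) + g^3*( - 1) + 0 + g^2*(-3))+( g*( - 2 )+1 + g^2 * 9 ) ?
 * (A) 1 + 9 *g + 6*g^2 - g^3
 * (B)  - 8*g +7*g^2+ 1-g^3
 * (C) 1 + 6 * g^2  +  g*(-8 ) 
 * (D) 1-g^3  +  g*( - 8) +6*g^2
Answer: D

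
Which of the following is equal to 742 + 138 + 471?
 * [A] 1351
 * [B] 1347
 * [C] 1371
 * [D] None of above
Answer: A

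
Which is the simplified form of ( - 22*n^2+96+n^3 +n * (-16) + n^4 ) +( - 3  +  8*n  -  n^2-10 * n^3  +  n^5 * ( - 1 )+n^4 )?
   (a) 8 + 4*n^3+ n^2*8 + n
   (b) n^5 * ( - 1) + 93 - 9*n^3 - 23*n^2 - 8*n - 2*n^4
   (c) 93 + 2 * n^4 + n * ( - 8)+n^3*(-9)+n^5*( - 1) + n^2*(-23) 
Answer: c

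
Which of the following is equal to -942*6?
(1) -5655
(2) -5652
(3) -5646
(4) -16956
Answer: 2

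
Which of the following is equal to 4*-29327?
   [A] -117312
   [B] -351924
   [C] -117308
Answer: C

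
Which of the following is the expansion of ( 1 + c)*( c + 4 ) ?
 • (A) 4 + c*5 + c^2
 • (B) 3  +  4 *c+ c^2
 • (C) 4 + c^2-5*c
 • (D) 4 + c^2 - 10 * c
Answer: A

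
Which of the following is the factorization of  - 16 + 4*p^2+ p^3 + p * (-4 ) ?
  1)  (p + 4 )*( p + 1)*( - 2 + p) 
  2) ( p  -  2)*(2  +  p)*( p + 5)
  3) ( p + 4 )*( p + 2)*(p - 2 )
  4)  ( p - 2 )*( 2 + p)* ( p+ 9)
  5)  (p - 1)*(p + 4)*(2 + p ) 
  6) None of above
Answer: 3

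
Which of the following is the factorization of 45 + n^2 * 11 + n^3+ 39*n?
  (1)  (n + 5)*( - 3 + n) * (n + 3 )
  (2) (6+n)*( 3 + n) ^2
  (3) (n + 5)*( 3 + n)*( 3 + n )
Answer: 3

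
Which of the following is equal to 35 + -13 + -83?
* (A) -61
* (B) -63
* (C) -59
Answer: A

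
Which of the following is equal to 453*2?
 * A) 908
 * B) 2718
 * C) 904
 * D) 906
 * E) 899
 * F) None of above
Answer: D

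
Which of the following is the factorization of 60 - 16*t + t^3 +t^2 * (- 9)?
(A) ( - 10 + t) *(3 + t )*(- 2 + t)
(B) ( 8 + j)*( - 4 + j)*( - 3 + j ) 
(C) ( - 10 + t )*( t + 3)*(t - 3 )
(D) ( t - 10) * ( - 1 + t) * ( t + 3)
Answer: A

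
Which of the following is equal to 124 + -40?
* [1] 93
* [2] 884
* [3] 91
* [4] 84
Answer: 4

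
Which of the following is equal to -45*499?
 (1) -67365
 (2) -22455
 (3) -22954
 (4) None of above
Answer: 2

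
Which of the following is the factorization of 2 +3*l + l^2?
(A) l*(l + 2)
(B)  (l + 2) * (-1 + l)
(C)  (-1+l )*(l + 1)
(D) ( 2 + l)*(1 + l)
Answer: D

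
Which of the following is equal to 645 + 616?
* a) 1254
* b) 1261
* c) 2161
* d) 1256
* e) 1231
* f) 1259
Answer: b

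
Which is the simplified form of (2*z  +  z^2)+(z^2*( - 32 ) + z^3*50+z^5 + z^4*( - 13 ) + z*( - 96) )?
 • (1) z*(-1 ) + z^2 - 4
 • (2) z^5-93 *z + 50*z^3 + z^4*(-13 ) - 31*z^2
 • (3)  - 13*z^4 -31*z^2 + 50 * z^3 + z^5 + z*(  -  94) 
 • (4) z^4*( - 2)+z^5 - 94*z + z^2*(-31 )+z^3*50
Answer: 3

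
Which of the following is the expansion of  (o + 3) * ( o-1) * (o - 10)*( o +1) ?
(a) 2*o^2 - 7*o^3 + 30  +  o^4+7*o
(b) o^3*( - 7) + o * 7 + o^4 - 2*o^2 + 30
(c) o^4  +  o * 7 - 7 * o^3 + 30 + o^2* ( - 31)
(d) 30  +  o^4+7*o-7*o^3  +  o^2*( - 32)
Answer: c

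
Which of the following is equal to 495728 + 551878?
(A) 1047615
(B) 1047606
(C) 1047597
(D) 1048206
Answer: B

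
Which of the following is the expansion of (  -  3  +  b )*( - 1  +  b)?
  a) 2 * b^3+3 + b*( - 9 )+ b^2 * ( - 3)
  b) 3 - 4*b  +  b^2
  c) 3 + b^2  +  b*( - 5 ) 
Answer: b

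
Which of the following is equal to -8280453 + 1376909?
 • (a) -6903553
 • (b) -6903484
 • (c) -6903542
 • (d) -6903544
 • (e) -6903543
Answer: d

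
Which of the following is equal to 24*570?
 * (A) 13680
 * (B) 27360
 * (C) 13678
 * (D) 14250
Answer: A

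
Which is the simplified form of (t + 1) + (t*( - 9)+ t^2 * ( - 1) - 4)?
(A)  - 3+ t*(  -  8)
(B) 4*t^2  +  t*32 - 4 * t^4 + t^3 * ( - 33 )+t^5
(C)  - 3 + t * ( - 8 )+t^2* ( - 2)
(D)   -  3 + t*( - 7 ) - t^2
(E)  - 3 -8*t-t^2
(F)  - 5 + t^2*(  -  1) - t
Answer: E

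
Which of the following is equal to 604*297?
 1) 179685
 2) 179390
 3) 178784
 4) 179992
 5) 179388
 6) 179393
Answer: 5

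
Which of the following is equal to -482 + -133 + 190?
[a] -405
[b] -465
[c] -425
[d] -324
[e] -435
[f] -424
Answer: c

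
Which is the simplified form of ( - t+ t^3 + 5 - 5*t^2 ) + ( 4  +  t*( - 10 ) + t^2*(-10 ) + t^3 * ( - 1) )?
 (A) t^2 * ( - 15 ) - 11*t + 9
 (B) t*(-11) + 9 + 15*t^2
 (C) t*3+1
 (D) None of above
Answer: A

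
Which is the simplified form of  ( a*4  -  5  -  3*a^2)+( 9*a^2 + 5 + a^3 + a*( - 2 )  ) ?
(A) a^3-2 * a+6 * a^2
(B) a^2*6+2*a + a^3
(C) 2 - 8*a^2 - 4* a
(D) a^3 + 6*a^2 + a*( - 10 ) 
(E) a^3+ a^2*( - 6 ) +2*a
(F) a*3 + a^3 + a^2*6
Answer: B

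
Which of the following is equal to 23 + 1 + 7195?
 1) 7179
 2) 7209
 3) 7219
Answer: 3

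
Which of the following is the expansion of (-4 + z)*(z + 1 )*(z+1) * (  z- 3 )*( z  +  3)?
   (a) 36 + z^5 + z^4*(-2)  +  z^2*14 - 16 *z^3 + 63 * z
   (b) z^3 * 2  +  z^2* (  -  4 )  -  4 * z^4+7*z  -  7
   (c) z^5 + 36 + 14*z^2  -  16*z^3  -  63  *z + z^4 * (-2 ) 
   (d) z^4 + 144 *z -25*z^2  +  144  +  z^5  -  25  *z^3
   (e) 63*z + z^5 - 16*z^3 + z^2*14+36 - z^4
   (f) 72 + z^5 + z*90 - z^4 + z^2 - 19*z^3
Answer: a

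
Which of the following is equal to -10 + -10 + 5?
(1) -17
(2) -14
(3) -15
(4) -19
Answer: 3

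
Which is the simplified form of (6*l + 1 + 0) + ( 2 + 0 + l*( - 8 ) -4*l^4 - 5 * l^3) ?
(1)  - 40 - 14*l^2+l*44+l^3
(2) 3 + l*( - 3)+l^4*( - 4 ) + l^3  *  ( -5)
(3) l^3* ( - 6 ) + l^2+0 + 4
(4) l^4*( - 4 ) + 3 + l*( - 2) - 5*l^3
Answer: 4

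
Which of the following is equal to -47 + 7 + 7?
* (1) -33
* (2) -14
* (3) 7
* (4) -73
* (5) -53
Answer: 1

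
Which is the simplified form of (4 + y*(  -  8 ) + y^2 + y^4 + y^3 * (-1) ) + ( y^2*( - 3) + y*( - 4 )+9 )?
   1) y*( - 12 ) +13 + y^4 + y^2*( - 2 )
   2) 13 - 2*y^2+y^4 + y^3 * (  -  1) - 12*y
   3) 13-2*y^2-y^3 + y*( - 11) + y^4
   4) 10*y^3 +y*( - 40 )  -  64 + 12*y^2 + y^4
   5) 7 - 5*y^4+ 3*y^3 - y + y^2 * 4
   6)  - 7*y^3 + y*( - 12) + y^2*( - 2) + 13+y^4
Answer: 2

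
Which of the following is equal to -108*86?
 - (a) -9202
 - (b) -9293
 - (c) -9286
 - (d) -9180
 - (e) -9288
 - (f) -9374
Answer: e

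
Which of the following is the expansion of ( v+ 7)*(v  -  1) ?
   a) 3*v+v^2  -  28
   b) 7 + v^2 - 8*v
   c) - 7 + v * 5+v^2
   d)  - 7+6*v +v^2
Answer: d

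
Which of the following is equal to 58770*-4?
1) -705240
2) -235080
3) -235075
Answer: 2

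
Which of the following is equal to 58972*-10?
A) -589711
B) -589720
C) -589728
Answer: B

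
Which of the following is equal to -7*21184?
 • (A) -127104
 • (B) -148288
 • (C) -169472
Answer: B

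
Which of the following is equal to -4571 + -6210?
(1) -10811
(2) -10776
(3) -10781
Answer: 3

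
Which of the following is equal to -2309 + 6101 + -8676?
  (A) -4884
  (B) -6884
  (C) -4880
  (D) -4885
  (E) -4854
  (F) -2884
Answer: A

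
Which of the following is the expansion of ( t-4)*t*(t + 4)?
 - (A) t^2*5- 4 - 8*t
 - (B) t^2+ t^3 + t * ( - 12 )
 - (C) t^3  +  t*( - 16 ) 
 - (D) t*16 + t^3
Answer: C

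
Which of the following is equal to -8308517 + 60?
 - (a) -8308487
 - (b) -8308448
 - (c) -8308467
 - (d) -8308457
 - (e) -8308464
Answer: d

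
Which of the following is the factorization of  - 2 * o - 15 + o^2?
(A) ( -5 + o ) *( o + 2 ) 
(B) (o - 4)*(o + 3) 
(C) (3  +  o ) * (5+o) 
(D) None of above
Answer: D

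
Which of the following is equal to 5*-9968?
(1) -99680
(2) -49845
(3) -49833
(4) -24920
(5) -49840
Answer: 5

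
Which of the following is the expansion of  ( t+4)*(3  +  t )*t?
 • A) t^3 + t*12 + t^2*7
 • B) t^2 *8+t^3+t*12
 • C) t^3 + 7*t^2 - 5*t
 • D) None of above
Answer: A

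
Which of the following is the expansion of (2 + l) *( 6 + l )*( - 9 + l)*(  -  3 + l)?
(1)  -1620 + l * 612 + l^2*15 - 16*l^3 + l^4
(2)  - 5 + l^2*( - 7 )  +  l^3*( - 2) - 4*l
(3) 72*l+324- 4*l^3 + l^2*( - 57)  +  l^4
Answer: 3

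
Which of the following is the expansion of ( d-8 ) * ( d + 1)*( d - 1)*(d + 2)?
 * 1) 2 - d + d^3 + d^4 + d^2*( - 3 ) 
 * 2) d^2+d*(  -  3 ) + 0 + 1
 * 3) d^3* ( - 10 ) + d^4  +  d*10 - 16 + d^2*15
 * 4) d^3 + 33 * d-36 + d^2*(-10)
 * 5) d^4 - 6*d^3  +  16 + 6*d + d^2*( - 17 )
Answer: 5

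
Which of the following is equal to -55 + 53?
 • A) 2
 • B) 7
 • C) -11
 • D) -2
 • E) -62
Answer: D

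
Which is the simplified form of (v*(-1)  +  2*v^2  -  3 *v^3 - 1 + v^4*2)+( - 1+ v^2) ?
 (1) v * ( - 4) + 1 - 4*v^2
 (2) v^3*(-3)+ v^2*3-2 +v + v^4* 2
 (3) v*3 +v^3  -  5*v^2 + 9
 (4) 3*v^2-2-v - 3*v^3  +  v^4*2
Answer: 4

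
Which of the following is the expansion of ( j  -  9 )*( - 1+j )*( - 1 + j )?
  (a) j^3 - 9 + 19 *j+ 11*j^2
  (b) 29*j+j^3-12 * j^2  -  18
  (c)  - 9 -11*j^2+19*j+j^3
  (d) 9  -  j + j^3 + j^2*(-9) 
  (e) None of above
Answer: c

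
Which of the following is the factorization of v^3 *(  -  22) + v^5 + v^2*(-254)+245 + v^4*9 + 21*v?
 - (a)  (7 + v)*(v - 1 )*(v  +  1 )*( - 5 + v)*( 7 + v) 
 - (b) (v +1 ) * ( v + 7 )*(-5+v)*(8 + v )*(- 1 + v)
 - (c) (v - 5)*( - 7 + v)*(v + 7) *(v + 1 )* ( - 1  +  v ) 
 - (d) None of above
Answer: a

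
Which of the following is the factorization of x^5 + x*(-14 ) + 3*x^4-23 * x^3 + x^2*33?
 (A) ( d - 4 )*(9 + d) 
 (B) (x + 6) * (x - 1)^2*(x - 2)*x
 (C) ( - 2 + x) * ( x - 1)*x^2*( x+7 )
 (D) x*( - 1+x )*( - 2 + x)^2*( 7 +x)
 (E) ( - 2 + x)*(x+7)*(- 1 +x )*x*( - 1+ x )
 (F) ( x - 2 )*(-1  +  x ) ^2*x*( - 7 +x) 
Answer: E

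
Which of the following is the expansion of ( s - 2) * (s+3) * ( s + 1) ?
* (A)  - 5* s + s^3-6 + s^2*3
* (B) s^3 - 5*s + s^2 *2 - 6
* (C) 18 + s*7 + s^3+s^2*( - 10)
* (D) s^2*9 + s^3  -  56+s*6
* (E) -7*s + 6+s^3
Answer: B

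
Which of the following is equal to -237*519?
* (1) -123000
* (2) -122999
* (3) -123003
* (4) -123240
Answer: 3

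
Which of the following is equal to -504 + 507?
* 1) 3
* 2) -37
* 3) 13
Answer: 1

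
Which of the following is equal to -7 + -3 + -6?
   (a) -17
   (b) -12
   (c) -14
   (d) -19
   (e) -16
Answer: e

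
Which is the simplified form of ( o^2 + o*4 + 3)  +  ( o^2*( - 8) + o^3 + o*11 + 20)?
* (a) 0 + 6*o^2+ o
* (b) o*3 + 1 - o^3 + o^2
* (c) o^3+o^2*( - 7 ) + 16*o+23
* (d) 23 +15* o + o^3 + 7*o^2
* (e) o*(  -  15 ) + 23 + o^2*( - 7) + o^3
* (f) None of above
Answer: f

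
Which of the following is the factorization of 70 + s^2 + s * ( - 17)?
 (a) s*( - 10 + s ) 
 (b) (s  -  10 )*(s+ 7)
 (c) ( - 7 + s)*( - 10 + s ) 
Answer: c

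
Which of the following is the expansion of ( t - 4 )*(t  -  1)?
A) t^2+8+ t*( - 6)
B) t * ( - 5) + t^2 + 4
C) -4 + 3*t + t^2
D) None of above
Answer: B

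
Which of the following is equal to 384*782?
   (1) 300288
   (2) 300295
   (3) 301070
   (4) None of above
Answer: 1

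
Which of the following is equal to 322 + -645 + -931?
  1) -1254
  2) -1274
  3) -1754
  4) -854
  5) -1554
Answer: 1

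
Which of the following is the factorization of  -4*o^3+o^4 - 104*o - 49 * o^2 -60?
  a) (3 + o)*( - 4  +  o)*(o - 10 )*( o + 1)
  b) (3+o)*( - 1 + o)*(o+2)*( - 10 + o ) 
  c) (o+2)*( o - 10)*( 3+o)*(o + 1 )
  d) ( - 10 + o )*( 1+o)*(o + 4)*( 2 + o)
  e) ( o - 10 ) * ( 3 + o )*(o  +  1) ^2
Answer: c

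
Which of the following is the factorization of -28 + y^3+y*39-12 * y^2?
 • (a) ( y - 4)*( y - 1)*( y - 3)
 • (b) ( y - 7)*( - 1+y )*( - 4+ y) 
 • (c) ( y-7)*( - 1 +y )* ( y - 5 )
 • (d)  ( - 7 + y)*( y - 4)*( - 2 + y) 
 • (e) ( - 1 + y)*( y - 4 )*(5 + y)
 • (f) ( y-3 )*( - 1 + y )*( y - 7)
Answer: b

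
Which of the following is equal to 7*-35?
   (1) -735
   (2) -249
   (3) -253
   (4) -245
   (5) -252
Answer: 4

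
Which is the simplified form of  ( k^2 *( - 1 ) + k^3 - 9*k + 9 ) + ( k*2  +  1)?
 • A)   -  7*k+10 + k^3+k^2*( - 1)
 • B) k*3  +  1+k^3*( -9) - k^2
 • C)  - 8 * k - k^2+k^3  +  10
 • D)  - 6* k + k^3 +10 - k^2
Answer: A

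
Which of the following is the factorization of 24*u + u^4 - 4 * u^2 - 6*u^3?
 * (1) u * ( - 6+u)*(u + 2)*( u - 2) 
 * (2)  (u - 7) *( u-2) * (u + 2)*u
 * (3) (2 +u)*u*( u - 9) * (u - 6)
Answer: 1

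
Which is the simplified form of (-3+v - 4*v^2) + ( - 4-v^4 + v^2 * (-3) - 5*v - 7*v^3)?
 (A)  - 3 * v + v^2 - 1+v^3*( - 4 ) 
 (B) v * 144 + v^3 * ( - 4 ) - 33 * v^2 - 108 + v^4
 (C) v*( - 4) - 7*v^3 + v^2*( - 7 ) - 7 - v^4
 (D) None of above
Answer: C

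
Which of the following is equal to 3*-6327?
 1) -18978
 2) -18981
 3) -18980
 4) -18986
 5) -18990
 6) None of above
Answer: 2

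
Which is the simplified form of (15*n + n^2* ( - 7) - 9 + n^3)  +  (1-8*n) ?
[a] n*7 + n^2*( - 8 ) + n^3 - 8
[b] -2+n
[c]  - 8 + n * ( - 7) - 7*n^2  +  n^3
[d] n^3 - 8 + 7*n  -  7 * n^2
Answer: d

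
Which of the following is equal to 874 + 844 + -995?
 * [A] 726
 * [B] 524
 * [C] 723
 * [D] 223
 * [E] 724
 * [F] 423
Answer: C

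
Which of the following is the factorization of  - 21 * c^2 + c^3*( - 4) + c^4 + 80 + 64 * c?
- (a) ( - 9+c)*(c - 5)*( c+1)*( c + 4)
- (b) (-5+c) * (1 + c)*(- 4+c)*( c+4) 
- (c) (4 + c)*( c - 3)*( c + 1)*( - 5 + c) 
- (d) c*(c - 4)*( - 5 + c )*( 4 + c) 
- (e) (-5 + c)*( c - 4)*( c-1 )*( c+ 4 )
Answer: b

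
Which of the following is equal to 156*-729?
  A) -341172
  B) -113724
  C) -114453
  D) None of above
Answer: B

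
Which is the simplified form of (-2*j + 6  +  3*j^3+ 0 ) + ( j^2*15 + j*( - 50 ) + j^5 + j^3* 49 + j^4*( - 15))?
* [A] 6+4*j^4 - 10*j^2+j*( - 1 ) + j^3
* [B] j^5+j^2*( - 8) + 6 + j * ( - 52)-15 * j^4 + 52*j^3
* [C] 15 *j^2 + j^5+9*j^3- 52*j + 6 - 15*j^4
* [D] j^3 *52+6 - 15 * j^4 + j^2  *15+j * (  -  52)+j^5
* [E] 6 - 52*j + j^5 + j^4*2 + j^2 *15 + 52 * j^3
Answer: D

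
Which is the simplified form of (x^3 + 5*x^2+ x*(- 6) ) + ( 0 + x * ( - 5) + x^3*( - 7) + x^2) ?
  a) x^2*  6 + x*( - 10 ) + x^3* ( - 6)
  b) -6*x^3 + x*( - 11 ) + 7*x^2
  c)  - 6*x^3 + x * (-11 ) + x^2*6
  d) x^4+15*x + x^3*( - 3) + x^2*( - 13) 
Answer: c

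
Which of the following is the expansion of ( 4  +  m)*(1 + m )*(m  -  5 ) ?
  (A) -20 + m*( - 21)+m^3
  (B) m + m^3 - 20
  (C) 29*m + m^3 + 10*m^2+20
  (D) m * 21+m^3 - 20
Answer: A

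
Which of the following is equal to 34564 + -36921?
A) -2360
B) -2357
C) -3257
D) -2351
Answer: B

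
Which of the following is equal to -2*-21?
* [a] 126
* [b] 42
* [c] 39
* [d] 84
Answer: b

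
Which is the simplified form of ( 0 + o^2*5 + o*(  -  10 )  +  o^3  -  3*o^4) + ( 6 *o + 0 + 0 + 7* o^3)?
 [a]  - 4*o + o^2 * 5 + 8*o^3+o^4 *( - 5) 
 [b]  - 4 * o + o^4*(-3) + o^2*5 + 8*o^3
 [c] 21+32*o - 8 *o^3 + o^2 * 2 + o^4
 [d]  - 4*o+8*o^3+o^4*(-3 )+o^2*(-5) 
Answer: b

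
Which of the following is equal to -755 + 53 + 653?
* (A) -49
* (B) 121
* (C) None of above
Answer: A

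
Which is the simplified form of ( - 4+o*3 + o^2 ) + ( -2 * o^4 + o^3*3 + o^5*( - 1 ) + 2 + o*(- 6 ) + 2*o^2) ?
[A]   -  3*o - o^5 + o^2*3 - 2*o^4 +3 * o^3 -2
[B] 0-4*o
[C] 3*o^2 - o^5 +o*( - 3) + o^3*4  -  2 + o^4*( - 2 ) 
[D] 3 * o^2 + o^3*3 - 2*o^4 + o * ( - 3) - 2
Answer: A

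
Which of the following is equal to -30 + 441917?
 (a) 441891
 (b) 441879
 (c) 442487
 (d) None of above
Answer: d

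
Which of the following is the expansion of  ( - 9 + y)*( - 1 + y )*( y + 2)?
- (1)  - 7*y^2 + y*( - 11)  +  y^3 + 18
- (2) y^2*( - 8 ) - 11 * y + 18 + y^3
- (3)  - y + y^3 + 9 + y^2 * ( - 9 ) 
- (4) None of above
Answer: 2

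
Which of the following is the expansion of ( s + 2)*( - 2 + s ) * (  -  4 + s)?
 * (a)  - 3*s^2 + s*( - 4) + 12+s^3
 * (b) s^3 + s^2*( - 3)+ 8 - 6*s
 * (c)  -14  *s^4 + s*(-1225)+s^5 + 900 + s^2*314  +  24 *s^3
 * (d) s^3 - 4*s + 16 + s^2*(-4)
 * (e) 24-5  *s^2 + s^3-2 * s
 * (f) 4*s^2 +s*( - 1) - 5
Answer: d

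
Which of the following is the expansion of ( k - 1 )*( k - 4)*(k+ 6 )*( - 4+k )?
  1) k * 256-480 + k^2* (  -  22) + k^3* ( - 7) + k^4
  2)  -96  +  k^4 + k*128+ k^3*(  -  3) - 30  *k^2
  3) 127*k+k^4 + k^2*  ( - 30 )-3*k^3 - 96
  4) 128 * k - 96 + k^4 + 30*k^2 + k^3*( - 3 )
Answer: 2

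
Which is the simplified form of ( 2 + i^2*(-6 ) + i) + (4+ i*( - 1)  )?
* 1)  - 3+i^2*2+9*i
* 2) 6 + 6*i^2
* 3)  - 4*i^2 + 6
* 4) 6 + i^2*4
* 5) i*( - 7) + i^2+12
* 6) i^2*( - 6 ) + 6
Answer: 6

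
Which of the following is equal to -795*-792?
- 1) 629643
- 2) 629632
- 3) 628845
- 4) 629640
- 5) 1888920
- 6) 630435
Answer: 4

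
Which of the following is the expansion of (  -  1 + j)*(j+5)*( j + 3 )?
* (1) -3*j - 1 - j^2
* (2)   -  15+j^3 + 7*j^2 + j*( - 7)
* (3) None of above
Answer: 3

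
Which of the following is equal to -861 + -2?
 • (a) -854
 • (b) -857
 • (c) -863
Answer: c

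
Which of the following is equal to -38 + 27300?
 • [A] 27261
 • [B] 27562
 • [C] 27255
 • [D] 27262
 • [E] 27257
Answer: D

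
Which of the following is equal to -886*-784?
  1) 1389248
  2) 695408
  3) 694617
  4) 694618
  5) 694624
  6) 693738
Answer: 5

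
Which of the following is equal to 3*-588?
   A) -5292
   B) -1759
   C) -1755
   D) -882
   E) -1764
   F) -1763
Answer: E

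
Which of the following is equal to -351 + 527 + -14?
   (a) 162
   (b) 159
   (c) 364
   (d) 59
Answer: a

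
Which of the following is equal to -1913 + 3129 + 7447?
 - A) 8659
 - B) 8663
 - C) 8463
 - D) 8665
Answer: B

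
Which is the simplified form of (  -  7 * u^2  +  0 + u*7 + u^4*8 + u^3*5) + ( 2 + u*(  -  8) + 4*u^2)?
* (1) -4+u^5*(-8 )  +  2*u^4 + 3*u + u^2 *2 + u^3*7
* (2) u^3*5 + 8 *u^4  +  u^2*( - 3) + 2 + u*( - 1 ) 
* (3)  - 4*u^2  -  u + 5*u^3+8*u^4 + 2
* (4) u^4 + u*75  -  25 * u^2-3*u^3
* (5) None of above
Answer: 2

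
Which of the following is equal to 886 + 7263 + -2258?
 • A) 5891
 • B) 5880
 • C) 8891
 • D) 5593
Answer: A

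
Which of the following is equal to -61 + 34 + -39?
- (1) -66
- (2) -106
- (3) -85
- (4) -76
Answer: 1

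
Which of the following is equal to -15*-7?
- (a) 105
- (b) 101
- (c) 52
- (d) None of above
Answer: a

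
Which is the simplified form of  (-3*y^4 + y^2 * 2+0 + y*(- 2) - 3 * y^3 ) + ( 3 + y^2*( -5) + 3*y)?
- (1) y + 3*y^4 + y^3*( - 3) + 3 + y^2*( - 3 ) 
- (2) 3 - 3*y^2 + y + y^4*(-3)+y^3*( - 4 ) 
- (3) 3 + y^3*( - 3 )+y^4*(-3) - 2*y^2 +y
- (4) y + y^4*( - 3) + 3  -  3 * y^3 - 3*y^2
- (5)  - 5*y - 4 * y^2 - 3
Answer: 4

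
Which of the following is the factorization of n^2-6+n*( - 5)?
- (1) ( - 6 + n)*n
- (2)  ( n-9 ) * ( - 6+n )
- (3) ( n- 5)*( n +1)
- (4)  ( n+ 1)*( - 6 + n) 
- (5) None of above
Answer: 4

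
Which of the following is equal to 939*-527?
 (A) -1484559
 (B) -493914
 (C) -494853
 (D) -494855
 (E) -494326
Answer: C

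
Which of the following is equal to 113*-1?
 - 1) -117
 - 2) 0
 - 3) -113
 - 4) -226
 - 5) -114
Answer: 3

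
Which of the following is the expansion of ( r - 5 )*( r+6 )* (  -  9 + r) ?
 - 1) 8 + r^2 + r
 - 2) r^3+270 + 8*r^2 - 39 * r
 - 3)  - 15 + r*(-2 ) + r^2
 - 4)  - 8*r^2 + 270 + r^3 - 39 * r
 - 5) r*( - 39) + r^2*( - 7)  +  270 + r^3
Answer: 4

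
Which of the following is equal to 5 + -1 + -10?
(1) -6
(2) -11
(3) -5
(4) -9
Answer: 1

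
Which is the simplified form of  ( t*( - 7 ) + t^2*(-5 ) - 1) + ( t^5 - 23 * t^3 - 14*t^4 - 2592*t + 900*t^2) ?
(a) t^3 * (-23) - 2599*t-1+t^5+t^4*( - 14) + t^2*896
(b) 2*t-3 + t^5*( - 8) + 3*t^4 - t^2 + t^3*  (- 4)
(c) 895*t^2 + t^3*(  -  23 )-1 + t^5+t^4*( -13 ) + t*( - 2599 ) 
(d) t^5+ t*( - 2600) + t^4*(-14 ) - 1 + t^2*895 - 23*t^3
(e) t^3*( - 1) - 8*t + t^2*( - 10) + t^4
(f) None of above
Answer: f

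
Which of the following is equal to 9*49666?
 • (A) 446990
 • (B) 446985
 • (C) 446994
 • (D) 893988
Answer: C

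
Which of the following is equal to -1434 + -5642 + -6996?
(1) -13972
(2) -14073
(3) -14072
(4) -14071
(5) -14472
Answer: 3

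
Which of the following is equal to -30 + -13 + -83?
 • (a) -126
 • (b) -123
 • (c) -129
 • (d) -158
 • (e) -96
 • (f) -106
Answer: a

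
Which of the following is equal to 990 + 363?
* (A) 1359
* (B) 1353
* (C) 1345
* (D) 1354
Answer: B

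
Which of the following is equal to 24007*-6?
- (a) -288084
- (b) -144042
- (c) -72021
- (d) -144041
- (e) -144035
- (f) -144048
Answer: b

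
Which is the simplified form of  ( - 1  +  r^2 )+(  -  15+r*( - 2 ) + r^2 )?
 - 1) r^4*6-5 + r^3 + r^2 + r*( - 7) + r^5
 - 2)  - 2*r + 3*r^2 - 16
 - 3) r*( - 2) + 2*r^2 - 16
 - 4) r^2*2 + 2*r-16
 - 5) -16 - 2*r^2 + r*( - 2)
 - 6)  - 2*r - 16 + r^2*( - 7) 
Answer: 3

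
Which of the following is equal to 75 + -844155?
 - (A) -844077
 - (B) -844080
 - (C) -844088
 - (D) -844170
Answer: B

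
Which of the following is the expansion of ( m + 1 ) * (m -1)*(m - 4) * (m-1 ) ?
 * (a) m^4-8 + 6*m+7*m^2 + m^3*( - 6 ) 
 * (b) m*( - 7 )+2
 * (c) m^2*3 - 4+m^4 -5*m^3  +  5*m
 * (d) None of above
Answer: c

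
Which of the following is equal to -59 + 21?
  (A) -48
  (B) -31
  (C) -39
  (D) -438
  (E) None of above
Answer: E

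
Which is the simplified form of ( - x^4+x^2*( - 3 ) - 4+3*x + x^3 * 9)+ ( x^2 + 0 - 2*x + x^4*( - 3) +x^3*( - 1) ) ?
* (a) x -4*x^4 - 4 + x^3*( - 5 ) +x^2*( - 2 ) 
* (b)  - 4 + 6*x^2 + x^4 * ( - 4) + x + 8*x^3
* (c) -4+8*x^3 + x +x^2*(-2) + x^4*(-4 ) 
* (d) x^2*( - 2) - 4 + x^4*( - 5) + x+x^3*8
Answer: c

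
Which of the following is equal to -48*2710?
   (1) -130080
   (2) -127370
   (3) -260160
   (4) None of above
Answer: 1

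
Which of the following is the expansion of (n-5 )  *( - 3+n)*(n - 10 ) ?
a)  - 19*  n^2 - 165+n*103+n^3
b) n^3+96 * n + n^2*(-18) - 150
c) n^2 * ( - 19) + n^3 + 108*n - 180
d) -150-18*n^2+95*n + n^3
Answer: d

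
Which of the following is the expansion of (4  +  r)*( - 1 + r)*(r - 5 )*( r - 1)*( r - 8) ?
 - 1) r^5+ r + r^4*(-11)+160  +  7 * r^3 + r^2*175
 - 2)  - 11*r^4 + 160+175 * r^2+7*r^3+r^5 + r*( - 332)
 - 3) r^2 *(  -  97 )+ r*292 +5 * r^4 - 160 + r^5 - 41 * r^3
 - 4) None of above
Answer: 2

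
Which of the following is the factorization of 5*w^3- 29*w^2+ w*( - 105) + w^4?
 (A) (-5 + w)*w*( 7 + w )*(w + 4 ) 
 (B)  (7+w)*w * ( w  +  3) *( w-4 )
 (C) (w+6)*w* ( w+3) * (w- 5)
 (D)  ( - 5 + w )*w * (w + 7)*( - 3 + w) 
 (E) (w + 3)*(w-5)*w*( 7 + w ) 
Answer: E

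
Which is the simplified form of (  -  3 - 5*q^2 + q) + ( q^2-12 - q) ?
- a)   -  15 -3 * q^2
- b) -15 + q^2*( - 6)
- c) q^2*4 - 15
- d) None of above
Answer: d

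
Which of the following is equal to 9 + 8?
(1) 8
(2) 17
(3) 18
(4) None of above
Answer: 2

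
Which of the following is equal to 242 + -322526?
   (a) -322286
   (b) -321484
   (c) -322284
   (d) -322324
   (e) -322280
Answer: c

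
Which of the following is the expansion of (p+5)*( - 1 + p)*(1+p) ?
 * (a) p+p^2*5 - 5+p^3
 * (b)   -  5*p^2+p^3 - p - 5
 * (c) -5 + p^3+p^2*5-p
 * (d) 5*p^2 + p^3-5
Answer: c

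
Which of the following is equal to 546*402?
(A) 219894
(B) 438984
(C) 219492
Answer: C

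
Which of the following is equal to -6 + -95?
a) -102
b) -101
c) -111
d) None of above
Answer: b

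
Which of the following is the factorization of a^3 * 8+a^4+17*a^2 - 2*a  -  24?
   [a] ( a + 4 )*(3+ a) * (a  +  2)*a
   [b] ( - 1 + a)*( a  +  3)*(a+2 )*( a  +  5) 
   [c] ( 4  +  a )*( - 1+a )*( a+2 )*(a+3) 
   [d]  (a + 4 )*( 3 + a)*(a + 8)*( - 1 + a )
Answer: c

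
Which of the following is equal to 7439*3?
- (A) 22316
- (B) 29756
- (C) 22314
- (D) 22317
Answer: D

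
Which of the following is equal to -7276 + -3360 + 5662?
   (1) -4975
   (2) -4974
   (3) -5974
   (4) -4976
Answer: 2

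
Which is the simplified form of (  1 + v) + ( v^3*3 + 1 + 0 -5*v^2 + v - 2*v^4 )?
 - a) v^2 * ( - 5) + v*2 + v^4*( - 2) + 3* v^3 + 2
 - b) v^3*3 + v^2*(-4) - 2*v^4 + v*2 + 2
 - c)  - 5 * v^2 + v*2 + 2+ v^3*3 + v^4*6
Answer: a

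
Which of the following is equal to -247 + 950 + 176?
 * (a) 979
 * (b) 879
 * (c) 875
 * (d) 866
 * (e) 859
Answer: b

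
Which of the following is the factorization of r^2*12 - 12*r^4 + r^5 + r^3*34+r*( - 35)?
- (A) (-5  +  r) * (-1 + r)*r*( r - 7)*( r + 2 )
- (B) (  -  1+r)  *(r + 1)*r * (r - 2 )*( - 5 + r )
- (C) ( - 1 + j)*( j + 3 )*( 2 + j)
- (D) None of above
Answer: D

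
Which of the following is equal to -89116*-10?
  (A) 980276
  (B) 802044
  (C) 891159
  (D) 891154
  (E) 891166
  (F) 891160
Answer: F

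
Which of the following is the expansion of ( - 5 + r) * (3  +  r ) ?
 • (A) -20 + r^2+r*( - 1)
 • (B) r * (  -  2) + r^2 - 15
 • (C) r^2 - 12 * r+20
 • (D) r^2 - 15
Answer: B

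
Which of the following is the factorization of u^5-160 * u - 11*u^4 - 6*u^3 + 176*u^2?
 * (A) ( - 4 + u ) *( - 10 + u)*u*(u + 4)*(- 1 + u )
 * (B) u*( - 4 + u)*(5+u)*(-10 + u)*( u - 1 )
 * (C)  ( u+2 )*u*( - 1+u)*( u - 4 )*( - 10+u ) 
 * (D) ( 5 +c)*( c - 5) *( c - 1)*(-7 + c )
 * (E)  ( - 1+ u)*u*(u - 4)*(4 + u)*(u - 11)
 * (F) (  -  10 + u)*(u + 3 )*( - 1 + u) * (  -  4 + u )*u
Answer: A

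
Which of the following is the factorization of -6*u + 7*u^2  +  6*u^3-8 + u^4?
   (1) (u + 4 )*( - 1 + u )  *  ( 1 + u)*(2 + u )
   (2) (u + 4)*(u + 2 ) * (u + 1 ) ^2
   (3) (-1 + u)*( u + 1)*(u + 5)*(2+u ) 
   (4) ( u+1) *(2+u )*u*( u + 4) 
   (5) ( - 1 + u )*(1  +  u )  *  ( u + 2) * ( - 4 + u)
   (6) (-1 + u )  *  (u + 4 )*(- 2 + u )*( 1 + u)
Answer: 1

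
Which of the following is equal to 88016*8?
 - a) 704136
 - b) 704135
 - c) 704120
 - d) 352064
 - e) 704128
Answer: e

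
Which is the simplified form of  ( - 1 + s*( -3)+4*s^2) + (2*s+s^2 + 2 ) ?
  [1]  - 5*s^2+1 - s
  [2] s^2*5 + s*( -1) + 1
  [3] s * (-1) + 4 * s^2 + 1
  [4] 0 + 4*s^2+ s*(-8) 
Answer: 2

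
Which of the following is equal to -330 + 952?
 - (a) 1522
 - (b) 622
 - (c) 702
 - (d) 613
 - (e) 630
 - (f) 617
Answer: b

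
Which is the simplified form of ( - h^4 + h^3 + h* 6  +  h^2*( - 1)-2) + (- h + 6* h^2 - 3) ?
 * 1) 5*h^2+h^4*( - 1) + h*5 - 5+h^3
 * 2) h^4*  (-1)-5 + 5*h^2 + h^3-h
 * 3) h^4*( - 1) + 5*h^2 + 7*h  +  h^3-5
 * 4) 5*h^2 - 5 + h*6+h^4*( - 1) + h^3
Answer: 1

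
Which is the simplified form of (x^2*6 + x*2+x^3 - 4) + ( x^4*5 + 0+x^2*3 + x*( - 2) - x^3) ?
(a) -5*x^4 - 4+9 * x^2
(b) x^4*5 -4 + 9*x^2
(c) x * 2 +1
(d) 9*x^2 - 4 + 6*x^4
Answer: b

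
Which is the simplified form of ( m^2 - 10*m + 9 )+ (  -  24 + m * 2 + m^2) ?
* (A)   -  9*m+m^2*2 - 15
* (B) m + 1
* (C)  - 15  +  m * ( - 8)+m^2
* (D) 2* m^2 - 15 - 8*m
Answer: D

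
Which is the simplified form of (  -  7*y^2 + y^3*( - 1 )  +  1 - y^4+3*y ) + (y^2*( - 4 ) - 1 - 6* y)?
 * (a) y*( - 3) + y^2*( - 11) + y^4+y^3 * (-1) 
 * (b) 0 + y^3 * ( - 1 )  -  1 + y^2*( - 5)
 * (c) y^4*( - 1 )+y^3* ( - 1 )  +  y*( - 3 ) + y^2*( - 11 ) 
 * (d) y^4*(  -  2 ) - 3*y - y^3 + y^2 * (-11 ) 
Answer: c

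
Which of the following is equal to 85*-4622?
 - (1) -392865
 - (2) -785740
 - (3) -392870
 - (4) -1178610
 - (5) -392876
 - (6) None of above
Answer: 3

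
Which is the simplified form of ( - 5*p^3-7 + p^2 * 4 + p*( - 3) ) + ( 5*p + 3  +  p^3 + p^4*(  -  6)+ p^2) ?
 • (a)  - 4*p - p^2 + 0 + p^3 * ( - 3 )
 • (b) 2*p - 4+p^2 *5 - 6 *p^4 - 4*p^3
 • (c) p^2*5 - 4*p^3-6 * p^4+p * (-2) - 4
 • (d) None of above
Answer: b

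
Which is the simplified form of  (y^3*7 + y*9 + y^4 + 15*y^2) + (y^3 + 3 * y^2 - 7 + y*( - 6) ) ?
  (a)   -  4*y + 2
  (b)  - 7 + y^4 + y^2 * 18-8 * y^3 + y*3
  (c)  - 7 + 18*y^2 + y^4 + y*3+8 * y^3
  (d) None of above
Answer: c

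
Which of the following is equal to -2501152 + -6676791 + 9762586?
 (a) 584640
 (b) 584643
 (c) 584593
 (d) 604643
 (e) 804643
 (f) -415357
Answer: b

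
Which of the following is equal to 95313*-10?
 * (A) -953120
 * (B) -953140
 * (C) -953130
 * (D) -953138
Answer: C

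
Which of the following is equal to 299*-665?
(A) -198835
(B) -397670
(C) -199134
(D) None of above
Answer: A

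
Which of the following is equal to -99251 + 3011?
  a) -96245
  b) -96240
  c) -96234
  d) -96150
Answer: b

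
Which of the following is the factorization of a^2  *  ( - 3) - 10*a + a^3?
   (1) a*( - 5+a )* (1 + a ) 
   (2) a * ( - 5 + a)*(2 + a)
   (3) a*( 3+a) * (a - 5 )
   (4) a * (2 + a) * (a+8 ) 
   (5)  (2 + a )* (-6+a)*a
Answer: 2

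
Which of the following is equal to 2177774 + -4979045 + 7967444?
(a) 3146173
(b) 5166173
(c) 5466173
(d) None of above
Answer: b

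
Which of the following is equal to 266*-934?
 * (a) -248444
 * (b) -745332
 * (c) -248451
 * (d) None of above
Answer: a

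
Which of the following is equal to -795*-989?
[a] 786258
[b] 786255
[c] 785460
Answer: b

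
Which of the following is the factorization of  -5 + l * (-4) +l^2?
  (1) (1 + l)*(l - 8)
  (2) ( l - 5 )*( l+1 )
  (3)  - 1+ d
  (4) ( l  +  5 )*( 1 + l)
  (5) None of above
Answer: 2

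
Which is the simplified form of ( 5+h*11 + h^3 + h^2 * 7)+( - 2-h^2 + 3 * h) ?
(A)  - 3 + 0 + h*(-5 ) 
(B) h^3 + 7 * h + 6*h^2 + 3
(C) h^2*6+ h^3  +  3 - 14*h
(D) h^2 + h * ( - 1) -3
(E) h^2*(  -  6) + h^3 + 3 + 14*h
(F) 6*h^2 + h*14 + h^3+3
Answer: F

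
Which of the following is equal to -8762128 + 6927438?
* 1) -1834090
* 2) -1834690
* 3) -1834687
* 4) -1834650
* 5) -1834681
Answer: 2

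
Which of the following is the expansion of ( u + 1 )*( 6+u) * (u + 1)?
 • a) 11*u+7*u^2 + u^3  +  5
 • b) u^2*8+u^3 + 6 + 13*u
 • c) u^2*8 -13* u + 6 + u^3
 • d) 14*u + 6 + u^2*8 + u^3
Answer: b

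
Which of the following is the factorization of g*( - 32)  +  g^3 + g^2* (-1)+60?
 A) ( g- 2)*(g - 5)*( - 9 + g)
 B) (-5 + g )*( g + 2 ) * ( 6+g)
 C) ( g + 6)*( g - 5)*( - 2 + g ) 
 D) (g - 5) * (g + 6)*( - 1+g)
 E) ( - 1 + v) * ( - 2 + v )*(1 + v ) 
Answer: C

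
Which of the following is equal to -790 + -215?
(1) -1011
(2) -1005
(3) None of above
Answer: 2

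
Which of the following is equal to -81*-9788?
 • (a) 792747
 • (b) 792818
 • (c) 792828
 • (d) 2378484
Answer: c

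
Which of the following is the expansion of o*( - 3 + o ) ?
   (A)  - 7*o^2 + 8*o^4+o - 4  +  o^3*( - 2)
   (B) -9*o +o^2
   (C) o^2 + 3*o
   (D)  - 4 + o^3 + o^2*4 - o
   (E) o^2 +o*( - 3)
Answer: E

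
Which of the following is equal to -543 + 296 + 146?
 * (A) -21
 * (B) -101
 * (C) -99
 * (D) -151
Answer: B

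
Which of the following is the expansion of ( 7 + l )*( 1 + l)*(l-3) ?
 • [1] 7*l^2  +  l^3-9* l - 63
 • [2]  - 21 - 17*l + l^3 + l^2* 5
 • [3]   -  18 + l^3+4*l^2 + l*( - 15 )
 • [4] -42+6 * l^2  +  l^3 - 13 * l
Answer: 2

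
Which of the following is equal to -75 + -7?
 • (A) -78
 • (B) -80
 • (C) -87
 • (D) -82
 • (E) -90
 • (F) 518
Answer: D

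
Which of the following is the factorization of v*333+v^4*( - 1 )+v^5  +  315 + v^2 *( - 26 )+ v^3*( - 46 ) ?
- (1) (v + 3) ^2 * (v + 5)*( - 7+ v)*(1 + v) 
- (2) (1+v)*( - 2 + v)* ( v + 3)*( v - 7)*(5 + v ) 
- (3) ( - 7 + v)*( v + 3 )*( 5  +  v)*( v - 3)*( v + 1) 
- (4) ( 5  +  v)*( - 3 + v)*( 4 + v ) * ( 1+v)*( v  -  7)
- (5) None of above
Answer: 3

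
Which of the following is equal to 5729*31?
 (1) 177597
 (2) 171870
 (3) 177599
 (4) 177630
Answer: 3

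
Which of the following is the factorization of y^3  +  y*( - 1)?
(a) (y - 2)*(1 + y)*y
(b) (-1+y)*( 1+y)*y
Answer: b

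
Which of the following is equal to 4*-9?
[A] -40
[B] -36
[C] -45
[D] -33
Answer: B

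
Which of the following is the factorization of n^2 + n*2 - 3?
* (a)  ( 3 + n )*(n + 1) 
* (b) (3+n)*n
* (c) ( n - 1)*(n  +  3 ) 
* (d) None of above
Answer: c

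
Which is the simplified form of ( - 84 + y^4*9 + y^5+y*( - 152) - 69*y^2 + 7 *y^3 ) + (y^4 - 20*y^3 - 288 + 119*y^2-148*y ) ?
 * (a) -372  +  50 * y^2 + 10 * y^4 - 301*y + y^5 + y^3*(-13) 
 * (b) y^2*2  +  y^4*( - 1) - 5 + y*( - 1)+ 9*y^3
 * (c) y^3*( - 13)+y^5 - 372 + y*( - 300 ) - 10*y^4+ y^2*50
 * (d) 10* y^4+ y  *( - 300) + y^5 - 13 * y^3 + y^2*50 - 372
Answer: d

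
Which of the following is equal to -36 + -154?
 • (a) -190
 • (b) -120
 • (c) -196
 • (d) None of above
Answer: a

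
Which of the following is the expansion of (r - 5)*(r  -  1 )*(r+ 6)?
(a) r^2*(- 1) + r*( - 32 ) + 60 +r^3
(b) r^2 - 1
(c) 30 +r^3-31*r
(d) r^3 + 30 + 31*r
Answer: c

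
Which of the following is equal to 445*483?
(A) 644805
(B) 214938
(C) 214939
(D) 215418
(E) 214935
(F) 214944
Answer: E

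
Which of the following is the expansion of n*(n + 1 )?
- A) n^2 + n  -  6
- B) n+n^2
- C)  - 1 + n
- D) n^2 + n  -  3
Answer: B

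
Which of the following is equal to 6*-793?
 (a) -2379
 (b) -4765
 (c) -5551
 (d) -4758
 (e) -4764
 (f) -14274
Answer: d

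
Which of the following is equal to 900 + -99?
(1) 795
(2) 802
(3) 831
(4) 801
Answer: 4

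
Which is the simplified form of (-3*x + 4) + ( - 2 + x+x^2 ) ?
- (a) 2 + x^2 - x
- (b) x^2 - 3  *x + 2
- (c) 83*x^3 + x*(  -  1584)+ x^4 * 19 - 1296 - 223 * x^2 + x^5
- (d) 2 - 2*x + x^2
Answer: d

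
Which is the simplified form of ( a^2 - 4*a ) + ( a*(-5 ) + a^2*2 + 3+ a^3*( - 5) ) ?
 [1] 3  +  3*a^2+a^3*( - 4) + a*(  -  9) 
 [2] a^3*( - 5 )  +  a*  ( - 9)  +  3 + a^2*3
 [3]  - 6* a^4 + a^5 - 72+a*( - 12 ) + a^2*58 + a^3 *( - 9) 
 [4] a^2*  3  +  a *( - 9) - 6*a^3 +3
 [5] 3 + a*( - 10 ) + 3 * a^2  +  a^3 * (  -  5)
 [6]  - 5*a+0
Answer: 2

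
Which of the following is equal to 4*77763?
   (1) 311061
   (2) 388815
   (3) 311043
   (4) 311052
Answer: 4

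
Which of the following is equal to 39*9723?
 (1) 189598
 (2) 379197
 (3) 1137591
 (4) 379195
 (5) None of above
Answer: 2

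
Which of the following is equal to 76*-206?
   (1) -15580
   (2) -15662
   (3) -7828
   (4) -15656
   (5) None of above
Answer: 4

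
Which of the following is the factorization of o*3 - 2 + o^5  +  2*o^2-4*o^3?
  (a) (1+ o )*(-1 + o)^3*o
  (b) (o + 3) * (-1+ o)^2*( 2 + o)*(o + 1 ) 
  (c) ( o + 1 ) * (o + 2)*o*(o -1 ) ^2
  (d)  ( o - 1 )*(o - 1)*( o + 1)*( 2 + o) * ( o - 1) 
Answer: d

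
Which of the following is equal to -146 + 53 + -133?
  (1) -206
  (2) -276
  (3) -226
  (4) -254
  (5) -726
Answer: 3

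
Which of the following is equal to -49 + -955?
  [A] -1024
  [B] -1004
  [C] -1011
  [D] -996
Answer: B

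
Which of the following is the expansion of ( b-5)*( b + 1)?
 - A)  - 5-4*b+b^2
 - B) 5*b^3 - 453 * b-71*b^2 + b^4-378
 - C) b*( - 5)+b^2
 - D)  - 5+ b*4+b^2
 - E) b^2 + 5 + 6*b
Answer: A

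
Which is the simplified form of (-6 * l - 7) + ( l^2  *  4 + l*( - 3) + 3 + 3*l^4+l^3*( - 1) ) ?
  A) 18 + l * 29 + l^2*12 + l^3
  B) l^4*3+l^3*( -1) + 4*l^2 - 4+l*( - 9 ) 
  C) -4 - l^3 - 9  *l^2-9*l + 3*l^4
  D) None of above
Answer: B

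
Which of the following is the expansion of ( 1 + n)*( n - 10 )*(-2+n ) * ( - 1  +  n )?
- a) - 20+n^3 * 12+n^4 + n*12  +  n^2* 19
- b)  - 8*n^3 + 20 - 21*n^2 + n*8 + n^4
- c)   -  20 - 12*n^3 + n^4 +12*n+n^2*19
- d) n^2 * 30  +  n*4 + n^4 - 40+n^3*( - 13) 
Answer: c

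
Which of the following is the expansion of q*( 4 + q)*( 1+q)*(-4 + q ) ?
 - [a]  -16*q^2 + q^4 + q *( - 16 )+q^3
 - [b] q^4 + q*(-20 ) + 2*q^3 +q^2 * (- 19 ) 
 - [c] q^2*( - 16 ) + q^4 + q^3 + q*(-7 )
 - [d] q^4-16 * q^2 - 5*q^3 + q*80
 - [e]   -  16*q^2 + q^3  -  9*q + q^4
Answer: a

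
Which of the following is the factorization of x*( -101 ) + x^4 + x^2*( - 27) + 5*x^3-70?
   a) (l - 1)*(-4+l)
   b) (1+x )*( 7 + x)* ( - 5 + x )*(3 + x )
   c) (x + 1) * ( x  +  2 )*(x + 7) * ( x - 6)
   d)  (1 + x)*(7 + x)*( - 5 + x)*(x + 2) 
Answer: d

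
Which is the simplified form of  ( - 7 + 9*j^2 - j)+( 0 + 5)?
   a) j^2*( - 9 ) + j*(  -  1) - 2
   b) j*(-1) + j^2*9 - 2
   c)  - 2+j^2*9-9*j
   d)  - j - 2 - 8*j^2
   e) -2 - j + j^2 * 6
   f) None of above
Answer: b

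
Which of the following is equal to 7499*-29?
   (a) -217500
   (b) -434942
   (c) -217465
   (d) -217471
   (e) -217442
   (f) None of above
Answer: d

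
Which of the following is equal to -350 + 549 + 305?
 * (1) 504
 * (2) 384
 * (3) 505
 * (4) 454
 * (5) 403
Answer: 1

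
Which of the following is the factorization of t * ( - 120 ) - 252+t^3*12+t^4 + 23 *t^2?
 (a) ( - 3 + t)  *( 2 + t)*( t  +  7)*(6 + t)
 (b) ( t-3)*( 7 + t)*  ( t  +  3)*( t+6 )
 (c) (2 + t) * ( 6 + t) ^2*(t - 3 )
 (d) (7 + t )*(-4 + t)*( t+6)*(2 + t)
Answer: a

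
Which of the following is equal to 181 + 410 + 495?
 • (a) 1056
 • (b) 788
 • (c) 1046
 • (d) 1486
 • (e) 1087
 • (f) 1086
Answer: f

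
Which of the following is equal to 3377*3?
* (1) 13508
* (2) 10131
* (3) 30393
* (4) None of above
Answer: 2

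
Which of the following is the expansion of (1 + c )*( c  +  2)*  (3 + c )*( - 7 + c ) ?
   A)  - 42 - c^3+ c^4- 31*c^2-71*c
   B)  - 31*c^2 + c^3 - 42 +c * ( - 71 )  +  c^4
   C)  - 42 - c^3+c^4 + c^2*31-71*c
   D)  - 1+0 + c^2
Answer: A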